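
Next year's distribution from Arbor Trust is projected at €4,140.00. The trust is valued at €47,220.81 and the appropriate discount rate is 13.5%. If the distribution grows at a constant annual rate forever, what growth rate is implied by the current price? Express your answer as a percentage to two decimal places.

4.73%

P = D₁/(r−g) ⇒ g = r − D₁/P = 0.135 − €4,140.00/€47,220.81 = 0.047327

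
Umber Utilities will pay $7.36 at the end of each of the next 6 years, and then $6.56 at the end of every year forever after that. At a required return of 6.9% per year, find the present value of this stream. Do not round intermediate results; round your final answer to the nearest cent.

$98.90

PV of 6-year annuity: $7.36 × [1 − (1+0.069)^−6] / 0.069 = 35.19030
Perpetuity value at year 6: $6.56 / 0.069 = 95.07246
PV of perpetuity: 95.07246 / (1+0.069)^6 = 63.70720
Total PV = 35.19030 + 63.70720 = 98.89750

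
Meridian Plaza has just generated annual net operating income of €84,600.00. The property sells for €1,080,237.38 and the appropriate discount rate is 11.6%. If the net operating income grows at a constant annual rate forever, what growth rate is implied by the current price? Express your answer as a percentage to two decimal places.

3.49%

P = D₀(1+g)/(r−g) ⇒ P(r−g) = D₀(1+g) ⇒ g(P+D₀) = P·r − D₀
g = (P·r − D₀)/(P + D₀) = (€1,080,237.38×0.116 − €84,600.00) / (€1,080,237.38 + €84,600.00) = 0.034947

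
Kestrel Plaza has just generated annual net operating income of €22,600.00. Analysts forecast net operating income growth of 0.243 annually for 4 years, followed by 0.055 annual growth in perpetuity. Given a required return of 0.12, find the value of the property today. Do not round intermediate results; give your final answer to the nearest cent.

€674591.66

D_1 = 28091.80000
D_2 = 34918.10740
D_3 = 43403.20750
D_4 = 53950.18692
Terminal value at year 4: TV = D_4×(1+g_2)/(r−g_2) = 56917.44720/0.065 = 875653.03386
P_0 = D_1/(1+r)^1 + D_2/(1+r)^2 + D_3/(1+r)^3 + D_4/(1+r)^4 + TV/(1+r)^4
    = 25081.96429 + 27836.50143 + 30893.54579 + 34286.31912 + 556493.33343 = 674591.66406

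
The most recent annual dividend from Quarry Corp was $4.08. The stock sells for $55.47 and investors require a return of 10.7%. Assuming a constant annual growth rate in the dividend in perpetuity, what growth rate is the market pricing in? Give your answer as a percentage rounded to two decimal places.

3.12%

P = D₀(1+g)/(r−g) ⇒ P(r−g) = D₀(1+g) ⇒ g(P+D₀) = P·r − D₀
g = (P·r − D₀)/(P + D₀) = ($55.47×0.107 − $4.08) / ($55.47 + $4.08) = 0.031155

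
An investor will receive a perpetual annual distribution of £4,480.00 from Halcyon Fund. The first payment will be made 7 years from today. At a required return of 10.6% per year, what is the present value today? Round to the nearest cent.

£23090.93

Value at end of year 6: C / r = £4,480.00 / 0.106 = £42,264.1509
Discount to today: PV = £42,264.1509 / (1 + 0.106)^6 = £42,264.1509 / 1.830336 = £23,090.93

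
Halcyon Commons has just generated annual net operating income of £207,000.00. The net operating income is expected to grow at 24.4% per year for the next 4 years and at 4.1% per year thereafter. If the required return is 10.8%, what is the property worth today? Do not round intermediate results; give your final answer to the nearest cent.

D_1 = 257508.00000
D_2 = 320339.95200
D_3 = 398502.90029
D_4 = 495737.60796
Terminal value at year 4: TV = D_4×(1+g_2)/(r−g_2) = 516062.84988/0.067 = 7702430.59529
P_0 = D_1/(1+r)^1 + D_2/(1+r)^2 + D_3/(1+r)^3 + D_4/(1+r)^4 + TV/(1+r)^4
    = 232407.94224 + 260934.54887 + 292962.61624 + 328921.92653 + 5110563.06747 = 6225790.10135

£6225790.10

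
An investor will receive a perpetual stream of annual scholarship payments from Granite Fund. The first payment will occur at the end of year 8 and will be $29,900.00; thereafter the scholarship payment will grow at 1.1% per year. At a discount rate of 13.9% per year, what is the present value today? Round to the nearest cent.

$93928.02

Value at end of year 7: C₁ / (r − g) = $29,900.00 / (0.139 − 0.011) = $233,593.7500
Discount to today: PV = $233,593.7500 / (1 + 0.139)^7 = $233,593.7500 / 2.486944 = $93,928.02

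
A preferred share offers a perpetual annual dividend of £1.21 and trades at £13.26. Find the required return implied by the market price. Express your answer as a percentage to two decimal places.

9.13%

P = C/r ⇒ r = C/P = £1.21/£13.26 = 0.091252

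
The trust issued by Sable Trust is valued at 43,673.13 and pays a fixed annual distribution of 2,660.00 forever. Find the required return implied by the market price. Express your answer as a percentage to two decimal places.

P = C/r ⇒ r = C/P = 2,660.00/43,673.13 = 0.060907

6.09%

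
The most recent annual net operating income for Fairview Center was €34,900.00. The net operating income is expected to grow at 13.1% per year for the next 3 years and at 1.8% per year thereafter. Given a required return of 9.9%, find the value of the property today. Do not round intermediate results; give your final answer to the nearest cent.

€588976.97

D_1 = 39471.90000
D_2 = 44642.71890
D_3 = 50490.91508
Terminal value at year 3: TV = D_3×(1+g_2)/(r−g_2) = 51399.75155/0.081 = 634564.83392
P_0 = D_1/(1+r)^1 + D_2/(1+r)^2 + D_3/(1+r)^3 + TV/(1+r)^3
    = 35916.19654 + 36961.98206 + 38038.21812 + 478060.56849 = 588976.96522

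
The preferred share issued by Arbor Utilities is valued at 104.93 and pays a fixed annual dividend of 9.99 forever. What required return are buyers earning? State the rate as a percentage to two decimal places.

P = C/r ⇒ r = C/P = 9.99/104.93 = 0.095206

9.52%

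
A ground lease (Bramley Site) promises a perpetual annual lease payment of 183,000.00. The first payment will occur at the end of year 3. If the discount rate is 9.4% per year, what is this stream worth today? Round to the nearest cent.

Value at end of year 2: C / r = 183,000.00 / 0.094 = 1,946,808.5106
Discount to today: PV = 1,946,808.5106 / (1 + 0.094)^2 = 1,946,808.5106 / 1.196836 = 1,626,629.30

1626629.30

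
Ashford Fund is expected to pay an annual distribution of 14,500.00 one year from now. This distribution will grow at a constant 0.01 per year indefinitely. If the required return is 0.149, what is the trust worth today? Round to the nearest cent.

104316.55

Growing perpetuity: P = D₁ / (r − g) = 14,500.0000 / (0.149 − 0.01) = 104,316.55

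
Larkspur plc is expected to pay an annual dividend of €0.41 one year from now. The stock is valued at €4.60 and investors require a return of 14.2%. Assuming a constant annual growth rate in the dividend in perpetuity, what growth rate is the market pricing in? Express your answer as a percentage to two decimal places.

5.29%

P = D₁/(r−g) ⇒ g = r − D₁/P = 0.142 − €0.41/€4.60 = 0.052870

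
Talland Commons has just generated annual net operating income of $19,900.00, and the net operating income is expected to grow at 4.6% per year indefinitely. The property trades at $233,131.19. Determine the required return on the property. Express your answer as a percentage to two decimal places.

D₁ = $19,900.00 × 1.046 = $20,815.4000
P = D₁/(r − g) ⇒ r = D₁/P + g = $20,815.4000/$233,131.19 + 0.046 = 0.089286 + 0.046 = 0.135286

13.53%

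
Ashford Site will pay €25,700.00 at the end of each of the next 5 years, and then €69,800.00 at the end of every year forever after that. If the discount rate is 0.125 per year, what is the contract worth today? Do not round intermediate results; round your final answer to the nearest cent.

PV of 5-year annuity: €25,700.00 × [1 − (1+0.125)^−5] / 0.125 = 91506.60638
Perpetuity value at year 5: €69,800.00 / 0.125 = 558400.00000
PV of perpetuity: 558400.00000 / (1+0.125)^5 = 309872.32976
Total PV = 91506.60638 + 309872.32976 = 401378.93614

€401378.94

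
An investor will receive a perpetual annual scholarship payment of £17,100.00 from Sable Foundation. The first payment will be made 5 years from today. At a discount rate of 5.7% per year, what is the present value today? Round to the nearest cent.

£240337.37

Value at end of year 4: C / r = £17,100.00 / 0.057 = £300,000.0000
Discount to today: PV = £300,000.0000 / (1 + 0.057)^4 = £300,000.0000 / 1.248245 = £240,337.37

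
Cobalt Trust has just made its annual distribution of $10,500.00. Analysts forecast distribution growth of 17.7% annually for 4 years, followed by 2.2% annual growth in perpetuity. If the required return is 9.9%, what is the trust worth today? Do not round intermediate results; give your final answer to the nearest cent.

D_1 = 12358.50000
D_2 = 14545.95450
D_3 = 17120.58845
D_4 = 20150.93260
Terminal value at year 4: TV = D_4×(1+g_2)/(r−g_2) = 20594.25312/0.077 = 267457.83271
P_0 = D_1/(1+r)^1 + D_2/(1+r)^2 + D_3/(1+r)^3 + D_4/(1+r)^4 + TV/(1+r)^4
    = 11245.22293 + 12043.33702 + 12898.09616 + 13813.52063 + 183343.09205 = 233343.26879

$233343.27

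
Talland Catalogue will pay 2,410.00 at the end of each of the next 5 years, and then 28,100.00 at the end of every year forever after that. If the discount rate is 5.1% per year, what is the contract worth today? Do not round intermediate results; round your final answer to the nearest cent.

PV of 5-year annuity: 2,410.00 × [1 − (1+0.051)^−5] / 0.051 = 10405.25883
Perpetuity value at year 5: 28,100.00 / 0.051 = 550980.39216
PV of perpetuity: 550980.39216 / (1+0.051)^5 = 429657.66475
Total PV = 10405.25883 + 429657.66475 = 440062.92358

440062.92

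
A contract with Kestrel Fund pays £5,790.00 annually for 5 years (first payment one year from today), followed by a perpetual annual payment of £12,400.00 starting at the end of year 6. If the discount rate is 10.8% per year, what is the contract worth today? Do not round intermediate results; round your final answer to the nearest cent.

PV of 5-year annuity: £5,790.00 × [1 − (1+0.108)^−5] / 0.108 = 21507.34326
Perpetuity value at year 5: £12,400.00 / 0.108 = 114814.81481
PV of perpetuity: 114814.81481 / (1+0.108)^5 = 68754.18331
Total PV = 21507.34326 + 68754.18331 = 90261.52657

£90261.53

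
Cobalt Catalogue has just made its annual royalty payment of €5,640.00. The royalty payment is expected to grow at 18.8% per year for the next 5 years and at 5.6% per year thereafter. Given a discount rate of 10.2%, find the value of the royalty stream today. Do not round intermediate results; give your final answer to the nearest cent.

D_1 = 6700.32000
D_2 = 7959.98016
D_3 = 9456.45643
D_4 = 11234.27024
D_5 = 13346.31304
Terminal value at year 5: TV = D_5×(1+g_2)/(r−g_2) = 14093.70657/0.046 = 306384.92553
P_0 = D_1/(1+r)^1 + D_2/(1+r)^2 + D_3/(1+r)^3 + D_4/(1+r)^4 + D_5/(1+r)^5 + TV/(1+r)^5
    = 6080.14519 + 6554.63928 + 7066.16285 + 7617.60569 + 8212.08308 + 188520.86385 = 224051.49995

€224051.50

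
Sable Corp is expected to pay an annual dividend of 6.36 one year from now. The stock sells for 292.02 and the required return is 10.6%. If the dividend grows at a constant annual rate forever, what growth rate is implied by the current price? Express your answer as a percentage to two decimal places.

P = D₁/(r−g) ⇒ g = r − D₁/P = 0.106 − 6.36/292.02 = 0.084221

8.42%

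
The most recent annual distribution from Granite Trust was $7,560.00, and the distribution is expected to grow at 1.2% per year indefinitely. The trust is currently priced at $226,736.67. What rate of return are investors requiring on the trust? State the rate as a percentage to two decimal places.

D₁ = $7,560.00 × 1.012 = $7,650.7200
P = D₁/(r − g) ⇒ r = D₁/P + g = $7,650.7200/$226,736.67 + 0.012 = 0.033743 + 0.012 = 0.045743

4.57%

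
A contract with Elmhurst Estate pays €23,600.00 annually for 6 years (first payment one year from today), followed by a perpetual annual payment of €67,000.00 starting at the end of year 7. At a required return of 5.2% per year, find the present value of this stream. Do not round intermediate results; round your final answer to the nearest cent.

€1069578.47

PV of 6-year annuity: €23,600.00 × [1 − (1+0.052)^−6] / 0.052 = 119023.97331
Perpetuity value at year 6: €67,000.00 / 0.052 = 1288461.53846
PV of perpetuity: 1288461.53846 / (1+0.052)^6 = 950554.49560
Total PV = 119023.97331 + 950554.49560 = 1069578.46891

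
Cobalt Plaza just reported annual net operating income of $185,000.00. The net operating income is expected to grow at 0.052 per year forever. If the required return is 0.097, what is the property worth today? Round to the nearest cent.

$4324888.89

D₁ = D₀ × (1 + g) = $185,000.00 × 1.052 = $194,620.0000
Growing perpetuity: P = D₁ / (r − g) = $194,620.0000 / (0.097 − 0.052) = $4,324,888.89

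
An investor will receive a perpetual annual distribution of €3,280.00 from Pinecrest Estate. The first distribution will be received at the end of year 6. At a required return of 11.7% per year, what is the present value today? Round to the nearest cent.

€16122.12

Value at end of year 5: C / r = €3,280.00 / 0.117 = €28,034.1880
Discount to today: PV = €28,034.1880 / (1 + 0.117)^5 = €28,034.1880 / 1.738865 = €16,122.12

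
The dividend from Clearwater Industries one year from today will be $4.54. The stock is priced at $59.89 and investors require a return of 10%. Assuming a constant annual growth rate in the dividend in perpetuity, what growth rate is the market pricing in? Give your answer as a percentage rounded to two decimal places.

P = D₁/(r−g) ⇒ g = r − D₁/P = 0.1 − $4.54/$59.89 = 0.024194

2.42%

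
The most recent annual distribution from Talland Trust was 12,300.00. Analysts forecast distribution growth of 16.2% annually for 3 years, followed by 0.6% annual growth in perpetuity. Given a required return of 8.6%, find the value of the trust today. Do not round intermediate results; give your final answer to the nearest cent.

D_1 = 14292.60000
D_2 = 16608.00120
D_3 = 19298.49739
Terminal value at year 3: TV = D_3×(1+g_2)/(r−g_2) = 19414.28838/0.08 = 242678.60473
P_0 = D_1/(1+r)^1 + D_2/(1+r)^2 + D_3/(1+r)^3 + TV/(1+r)^3
    = 13160.77348 + 14081.78525 + 15067.25089 + 189470.67991 = 231780.48953

231780.49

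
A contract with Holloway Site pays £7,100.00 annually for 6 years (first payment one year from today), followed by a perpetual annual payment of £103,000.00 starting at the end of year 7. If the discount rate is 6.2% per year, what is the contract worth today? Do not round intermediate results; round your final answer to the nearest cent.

£1192667.69

PV of 6-year annuity: £7,100.00 × [1 − (1+0.062)^−6] / 0.062 = 34694.68895
Perpetuity value at year 6: £103,000.00 / 0.062 = 1661290.32258
PV of perpetuity: 1661290.32258 / (1+0.062)^6 = 1157973.00399
Total PV = 34694.68895 + 1157973.00399 = 1192667.69295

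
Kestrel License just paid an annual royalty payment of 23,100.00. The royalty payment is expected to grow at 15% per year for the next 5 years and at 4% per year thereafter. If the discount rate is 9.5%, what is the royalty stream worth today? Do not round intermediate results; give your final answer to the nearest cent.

D_1 = 26565.00000
D_2 = 30549.75000
D_3 = 35132.21250
D_4 = 40402.04437
D_5 = 46462.35103
Terminal value at year 5: TV = D_5×(1+g_2)/(r−g_2) = 48320.84507/0.055 = 878560.81950
P_0 = D_1/(1+r)^1 + D_2/(1+r)^2 + D_3/(1+r)^3 + D_4/(1+r)^4 + D_5/(1+r)^5 + TV/(1+r)^5
    = 24260.27397 + 25478.82655 + 26758.58496 + 28102.62347 + 29514.17077 + 558086.13818 = 692200.61790

692200.62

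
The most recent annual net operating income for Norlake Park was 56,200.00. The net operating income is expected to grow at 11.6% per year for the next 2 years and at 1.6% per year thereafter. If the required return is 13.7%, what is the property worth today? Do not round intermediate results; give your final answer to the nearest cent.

D_1 = 62719.20000
D_2 = 69994.62720
Terminal value at year 2: TV = D_2×(1+g_2)/(r−g_2) = 71114.54124/0.121 = 587723.48128
P_0 = D_1/(1+r)^1 + D_2/(1+r)^2 + TV/(1+r)^2
    = 55162.00528 + 54143.18196 + 454623.74274 = 563928.92998

563928.93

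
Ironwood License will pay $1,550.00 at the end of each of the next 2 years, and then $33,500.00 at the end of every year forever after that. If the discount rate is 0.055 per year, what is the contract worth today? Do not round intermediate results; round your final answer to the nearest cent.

$550100.99

PV of 2-year annuity: $1,550.00 × [1 − (1+0.055)^−2] / 0.055 = 2861.79556
Perpetuity value at year 2: $33,500.00 / 0.055 = 609090.90909
PV of perpetuity: 609090.90909 / (1+0.055)^2 = 547239.19866
Total PV = 2861.79556 + 547239.19866 = 550100.99422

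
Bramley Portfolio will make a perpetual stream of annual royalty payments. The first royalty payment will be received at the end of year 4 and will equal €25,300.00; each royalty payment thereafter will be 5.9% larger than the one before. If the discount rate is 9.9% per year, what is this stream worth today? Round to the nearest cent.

€476504.99

Value at end of year 3: C₁ / (r − g) = €25,300.00 / (0.099 − 0.059) = €632,500.0000
Discount to today: PV = €632,500.0000 / (1 + 0.099)^3 = €632,500.0000 / 1.327373 = €476,504.99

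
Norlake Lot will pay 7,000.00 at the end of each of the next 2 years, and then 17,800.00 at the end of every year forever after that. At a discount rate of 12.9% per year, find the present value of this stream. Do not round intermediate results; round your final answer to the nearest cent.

119945.53

PV of 2-year annuity: 7,000.00 × [1 − (1+0.129)^−2] / 0.129 = 11691.91953
Perpetuity value at year 2: 17,800.00 / 0.129 = 137984.49612
PV of perpetuity: 137984.49612 / (1+0.129)^2 = 108253.61504
Total PV = 11691.91953 + 108253.61504 = 119945.53457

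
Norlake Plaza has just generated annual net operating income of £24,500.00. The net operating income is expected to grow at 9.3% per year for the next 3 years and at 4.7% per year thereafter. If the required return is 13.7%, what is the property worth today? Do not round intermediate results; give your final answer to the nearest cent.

£321148.32

D_1 = 26778.50000
D_2 = 29268.90050
D_3 = 31990.90825
Terminal value at year 3: TV = D_3×(1+g_2)/(r−g_2) = 33494.48093/0.09 = 372160.89927
P_0 = D_1/(1+r)^1 + D_2/(1+r)^2 + D_3/(1+r)^3 + TV/(1+r)^3
    = 23551.89094 + 22640.47212 + 21764.32368 + 253191.63216 = 321148.31890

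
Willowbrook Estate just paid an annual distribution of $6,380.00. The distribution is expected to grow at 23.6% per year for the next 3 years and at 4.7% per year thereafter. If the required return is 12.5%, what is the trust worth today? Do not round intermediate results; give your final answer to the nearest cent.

$136743.35

D_1 = 7885.68000
D_2 = 9746.70048
D_3 = 12046.92179
Terminal value at year 3: TV = D_3×(1+g_2)/(r−g_2) = 12613.12712/0.078 = 161706.75792
P_0 = D_1/(1+r)^1 + D_2/(1+r)^2 + D_3/(1+r)^3 + TV/(1+r)^3
    = 7009.49333 + 7701.09668 + 8460.93821 + 113571.82449 = 136743.35271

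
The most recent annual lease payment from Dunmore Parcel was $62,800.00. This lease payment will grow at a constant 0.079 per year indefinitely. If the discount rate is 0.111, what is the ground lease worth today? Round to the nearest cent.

D₁ = D₀ × (1 + g) = $62,800.00 × 1.079 = $67,761.2000
Growing perpetuity: P = D₁ / (r − g) = $67,761.2000 / (0.111 − 0.079) = $2,117,537.50

$2117537.50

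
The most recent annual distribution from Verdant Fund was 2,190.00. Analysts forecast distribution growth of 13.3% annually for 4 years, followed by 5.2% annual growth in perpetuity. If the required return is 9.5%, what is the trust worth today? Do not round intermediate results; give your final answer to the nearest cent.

70959.02

D_1 = 2481.27000
D_2 = 2811.27891
D_3 = 3185.17901
D_4 = 3608.80781
Terminal value at year 4: TV = D_4×(1+g_2)/(r−g_2) = 3796.46582/0.043 = 88289.90277
P_0 = D_1/(1+r)^1 + D_2/(1+r)^2 + D_3/(1+r)^3 + D_4/(1+r)^4 + TV/(1+r)^4
    = 2266.00000 + 2344.63744 + 2426.00386 + 2510.19394 + 61412.18674 = 70959.02198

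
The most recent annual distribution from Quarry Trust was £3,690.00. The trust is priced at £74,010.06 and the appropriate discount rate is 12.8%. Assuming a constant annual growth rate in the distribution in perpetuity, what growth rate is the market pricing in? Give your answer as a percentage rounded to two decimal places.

7.44%

P = D₀(1+g)/(r−g) ⇒ P(r−g) = D₀(1+g) ⇒ g(P+D₀) = P·r − D₀
g = (P·r − D₀)/(P + D₀) = (£74,010.06×0.128 − £3,690.00) / (£74,010.06 + £3,690.00) = 0.074431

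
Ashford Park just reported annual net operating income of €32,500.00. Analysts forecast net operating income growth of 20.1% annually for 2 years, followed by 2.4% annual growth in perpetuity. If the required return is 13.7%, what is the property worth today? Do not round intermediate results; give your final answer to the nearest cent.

D_1 = 39032.50000
D_2 = 46878.03250
Terminal value at year 2: TV = D_2×(1+g_2)/(r−g_2) = 48003.10528/0.113 = 424806.24142
P_0 = D_1/(1+r)^1 + D_2/(1+r)^2 + TV/(1+r)^2
    = 34329.37555 + 36261.72387 + 328601.81627 = 399192.91568

€399192.92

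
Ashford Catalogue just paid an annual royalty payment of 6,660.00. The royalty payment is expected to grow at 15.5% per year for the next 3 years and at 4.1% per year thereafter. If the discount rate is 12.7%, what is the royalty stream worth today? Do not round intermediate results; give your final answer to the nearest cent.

D_1 = 7692.30000
D_2 = 8884.60650
D_3 = 10261.72051
Terminal value at year 3: TV = D_3×(1+g_2)/(r−g_2) = 10682.45105/0.086 = 124214.54707
P_0 = D_1/(1+r)^1 + D_2/(1+r)^2 + D_3/(1+r)^3 + TV/(1+r)^3
    = 6825.46584 + 6995.04263 + 7168.83251 + 86776.21676 = 107765.55774

107765.56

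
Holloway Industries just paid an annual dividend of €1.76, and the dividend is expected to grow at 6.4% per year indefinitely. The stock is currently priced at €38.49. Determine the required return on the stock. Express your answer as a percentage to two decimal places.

11.27%

D₁ = €1.76 × 1.064 = €1.8726
P = D₁/(r − g) ⇒ r = D₁/P + g = €1.8726/€38.49 + 0.064 = 0.048653 + 0.064 = 0.112653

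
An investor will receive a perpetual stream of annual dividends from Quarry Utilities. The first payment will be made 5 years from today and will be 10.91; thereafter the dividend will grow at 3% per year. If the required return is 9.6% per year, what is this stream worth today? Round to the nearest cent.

Value at end of year 4: C₁ / (r − g) = 10.91 / (0.096 − 0.03) = 165.3030
Discount to today: PV = 165.3030 / (1 + 0.096)^4 = 165.3030 / 1.442920 = 114.56

114.56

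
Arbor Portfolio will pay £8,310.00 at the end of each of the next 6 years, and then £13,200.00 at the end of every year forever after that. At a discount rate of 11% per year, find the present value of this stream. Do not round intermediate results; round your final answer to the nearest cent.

£99312.67

PV of 6-year annuity: £8,310.00 × [1 − (1+0.11)^−6] / 0.11 = 35155.76956
Perpetuity value at year 6: £13,200.00 / 0.11 = 120000.00000
PV of perpetuity: 120000.00000 / (1+0.11)^6 = 64156.90033
Total PV = 35155.76956 + 64156.90033 = 99312.66990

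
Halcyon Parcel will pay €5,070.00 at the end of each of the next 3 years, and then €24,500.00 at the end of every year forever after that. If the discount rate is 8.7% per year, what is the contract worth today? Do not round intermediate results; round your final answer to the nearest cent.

€232161.98

PV of 3-year annuity: €5,070.00 × [1 − (1+0.087)^−3] / 0.087 = 12902.59260
Perpetuity value at year 3: €24,500.00 / 0.087 = 281609.19540
PV of perpetuity: 281609.19540 / (1+0.087)^3 = 219259.38897
Total PV = 12902.59260 + 219259.38897 = 232161.98157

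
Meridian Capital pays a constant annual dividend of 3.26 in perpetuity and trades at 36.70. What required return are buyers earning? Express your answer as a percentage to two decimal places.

8.88%

P = C/r ⇒ r = C/P = 3.26/36.70 = 0.088828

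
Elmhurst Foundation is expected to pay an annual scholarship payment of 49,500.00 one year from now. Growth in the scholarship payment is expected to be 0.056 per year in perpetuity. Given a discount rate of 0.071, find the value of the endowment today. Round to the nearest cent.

Growing perpetuity: P = D₁ / (r − g) = 49,500.0000 / (0.071 − 0.056) = 3,300,000.00

3300000.00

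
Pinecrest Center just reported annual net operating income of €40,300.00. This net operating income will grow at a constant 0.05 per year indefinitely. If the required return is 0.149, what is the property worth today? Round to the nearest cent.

€427424.24

D₁ = D₀ × (1 + g) = €40,300.00 × 1.05 = €42,315.0000
Growing perpetuity: P = D₁ / (r − g) = €42,315.0000 / (0.149 − 0.05) = €427,424.24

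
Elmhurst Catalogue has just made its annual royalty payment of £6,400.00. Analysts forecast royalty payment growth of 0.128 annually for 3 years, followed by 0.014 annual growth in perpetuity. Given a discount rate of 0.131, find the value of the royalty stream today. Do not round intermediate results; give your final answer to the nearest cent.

D_1 = 7219.20000
D_2 = 8143.25760
D_3 = 9185.59457
Terminal value at year 3: TV = D_3×(1+g_2)/(r−g_2) = 9314.19290/0.117 = 79608.48630
P_0 = D_1/(1+r)^1 + D_2/(1+r)^2 + D_3/(1+r)^3 + TV/(1+r)^3
    = 6383.02387 + 6366.09277 + 6349.20659 + 55026.45709 = 74124.78032

£74124.78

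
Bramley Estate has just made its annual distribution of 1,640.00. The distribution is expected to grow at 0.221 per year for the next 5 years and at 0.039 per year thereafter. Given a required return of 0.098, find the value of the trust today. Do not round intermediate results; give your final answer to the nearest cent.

60513.96

D_1 = 2002.44000
D_2 = 2444.97924
D_3 = 2985.31965
D_4 = 3645.07530
D_5 = 4450.63694
Terminal value at year 5: TV = D_5×(1+g_2)/(r−g_2) = 4624.21178/0.059 = 78376.47078
P_0 = D_1/(1+r)^1 + D_2/(1+r)^2 + D_3/(1+r)^3 + D_4/(1+r)^4 + D_5/(1+r)^5 + TV/(1+r)^5
    = 1823.71585 + 2028.01188 + 2255.19354 + 2507.82451 + 2788.75568 + 49110.46012 = 60513.96159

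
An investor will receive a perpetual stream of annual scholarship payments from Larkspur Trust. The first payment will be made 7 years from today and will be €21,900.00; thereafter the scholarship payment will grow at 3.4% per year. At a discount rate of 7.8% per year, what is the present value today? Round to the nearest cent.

Value at end of year 6: C₁ / (r − g) = €21,900.00 / (0.078 − 0.034) = €497,727.2727
Discount to today: PV = €497,727.2727 / (1 + 0.078)^6 = €497,727.2727 / 1.569324 = €317,160.34

€317160.34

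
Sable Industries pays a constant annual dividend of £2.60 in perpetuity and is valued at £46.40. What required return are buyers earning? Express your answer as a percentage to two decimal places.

P = C/r ⇒ r = C/P = £2.60/£46.40 = 0.056034

5.60%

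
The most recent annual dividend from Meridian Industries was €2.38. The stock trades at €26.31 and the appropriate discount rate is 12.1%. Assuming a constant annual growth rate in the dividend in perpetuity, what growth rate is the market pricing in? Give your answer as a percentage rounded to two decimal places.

2.80%

P = D₀(1+g)/(r−g) ⇒ P(r−g) = D₀(1+g) ⇒ g(P+D₀) = P·r − D₀
g = (P·r − D₀)/(P + D₀) = (€26.31×0.121 − €2.38) / (€26.31 + €2.38) = 0.028007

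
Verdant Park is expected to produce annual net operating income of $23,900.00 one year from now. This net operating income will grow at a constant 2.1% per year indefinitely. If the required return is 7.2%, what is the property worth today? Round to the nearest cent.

$468627.45

Growing perpetuity: P = D₁ / (r − g) = $23,900.0000 / (0.072 − 0.021) = $468,627.45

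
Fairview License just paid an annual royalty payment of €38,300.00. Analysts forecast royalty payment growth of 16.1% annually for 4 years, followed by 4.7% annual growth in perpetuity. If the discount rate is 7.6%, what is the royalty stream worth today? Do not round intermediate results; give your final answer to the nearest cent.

D_1 = 44466.30000
D_2 = 51625.37430
D_3 = 59937.05956
D_4 = 69586.92615
Terminal value at year 4: TV = D_4×(1+g_2)/(r−g_2) = 72857.51168/0.029 = 2512327.98900
P_0 = D_1/(1+r)^1 + D_2/(1+r)^2 + D_3/(1+r)^3 + D_4/(1+r)^4 + TV/(1+r)^4
    = 41325.55762 + 44590.12305 + 48112.57700 + 51913.29173 + 1874248.84282 = 2060190.39223

€2060190.39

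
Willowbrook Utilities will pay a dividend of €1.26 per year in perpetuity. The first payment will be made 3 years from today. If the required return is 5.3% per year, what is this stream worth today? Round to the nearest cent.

Value at end of year 2: C / r = €1.26 / 0.053 = €23.7736
Discount to today: PV = €23.7736 / (1 + 0.053)^2 = €23.7736 / 1.108809 = €21.44

€21.44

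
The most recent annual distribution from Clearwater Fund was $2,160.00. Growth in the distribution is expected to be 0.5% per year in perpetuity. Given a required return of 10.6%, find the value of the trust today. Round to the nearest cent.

D₁ = D₀ × (1 + g) = $2,160.00 × 1.005 = $2,170.8000
Growing perpetuity: P = D₁ / (r − g) = $2,170.8000 / (0.106 − 0.005) = $21,493.07

$21493.07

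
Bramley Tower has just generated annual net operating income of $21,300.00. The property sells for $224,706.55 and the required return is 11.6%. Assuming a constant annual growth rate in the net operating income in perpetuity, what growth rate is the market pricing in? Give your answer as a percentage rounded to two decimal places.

P = D₀(1+g)/(r−g) ⇒ P(r−g) = D₀(1+g) ⇒ g(P+D₀) = P·r − D₀
g = (P·r − D₀)/(P + D₀) = ($224,706.55×0.116 − $21,300.00) / ($224,706.55 + $21,300.00) = 0.019373

1.94%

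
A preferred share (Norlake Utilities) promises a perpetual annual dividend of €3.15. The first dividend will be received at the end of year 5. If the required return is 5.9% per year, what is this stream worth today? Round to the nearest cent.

€42.45

Value at end of year 4: C / r = €3.15 / 0.059 = €53.3898
Discount to today: PV = €53.3898 / (1 + 0.059)^4 = €53.3898 / 1.257720 = €42.45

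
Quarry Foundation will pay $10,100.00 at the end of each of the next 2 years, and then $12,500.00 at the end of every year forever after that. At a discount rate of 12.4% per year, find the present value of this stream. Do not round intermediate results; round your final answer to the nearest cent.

PV of 2-year annuity: $10,100.00 × [1 − (1+0.124)^−2] / 0.124 = 16980.21808
Perpetuity value at year 2: $12,500.00 / 0.124 = 100806.45161
PV of perpetuity: 100806.45161 / (1+0.124)^2 = 79791.33022
Total PV = 16980.21808 + 79791.33022 = 96771.54831

$96771.55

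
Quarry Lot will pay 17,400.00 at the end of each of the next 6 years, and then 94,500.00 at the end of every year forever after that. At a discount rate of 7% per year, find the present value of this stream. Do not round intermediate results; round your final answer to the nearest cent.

982499.79

PV of 6-year annuity: 17,400.00 × [1 − (1+0.07)^−6] / 0.07 = 82937.79008
Perpetuity value at year 6: 94,500.00 / 0.07 = 1350000.00000
PV of perpetuity: 1350000.00000 / (1+0.07)^6 = 899562.00215
Total PV = 82937.79008 + 899562.00215 = 982499.79223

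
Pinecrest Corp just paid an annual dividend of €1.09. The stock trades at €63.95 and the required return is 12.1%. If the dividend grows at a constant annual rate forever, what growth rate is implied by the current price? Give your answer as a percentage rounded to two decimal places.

10.22%

P = D₀(1+g)/(r−g) ⇒ P(r−g) = D₀(1+g) ⇒ g(P+D₀) = P·r − D₀
g = (P·r − D₀)/(P + D₀) = (€63.95×0.121 − €1.09) / (€63.95 + €1.09) = 0.102213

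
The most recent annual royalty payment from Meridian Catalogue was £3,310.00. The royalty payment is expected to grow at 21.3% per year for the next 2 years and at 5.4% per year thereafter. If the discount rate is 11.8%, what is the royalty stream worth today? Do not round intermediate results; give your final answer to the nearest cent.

D_1 = 4015.03000
D_2 = 4870.23139
Terminal value at year 2: TV = D_2×(1+g_2)/(r−g_2) = 5133.22389/0.064 = 80206.62320
P_0 = D_1/(1+r)^1 + D_2/(1+r)^2 + TV/(1+r)^2
    = 3591.26118 + 3896.42201 + 64169.20005 = 71656.88325

£71656.88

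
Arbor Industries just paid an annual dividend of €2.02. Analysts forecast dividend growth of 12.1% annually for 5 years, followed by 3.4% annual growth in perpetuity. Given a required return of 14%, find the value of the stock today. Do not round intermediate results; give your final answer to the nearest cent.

D_1 = 2.26442
D_2 = 2.53841
D_3 = 2.84556
D_4 = 3.18988
D_5 = 3.57585
Terminal value at year 5: TV = D_5×(1+g_2)/(r−g_2) = 3.69743/0.106 = 34.88142
P_0 = D_1/(1+r)^1 + D_2/(1+r)^2 + D_3/(1+r)^3 + D_4/(1+r)^4 + D_5/(1+r)^5 + TV/(1+r)^5
    = 1.98633 + 1.95323 + 1.92067 + 1.88866 + 1.85719 + 18.11631 = 27.72240

€27.72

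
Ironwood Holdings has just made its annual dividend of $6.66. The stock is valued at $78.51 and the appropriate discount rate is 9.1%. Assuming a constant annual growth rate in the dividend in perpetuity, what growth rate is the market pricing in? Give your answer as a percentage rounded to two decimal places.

P = D₀(1+g)/(r−g) ⇒ P(r−g) = D₀(1+g) ⇒ g(P+D₀) = P·r − D₀
g = (P·r − D₀)/(P + D₀) = ($78.51×0.091 − $6.66) / ($78.51 + $6.66) = 0.005688

0.57%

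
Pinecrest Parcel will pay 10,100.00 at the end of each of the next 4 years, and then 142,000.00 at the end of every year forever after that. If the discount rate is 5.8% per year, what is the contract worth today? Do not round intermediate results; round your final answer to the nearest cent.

1989127.49

PV of 4-year annuity: 10,100.00 × [1 − (1+0.058)^−4] / 0.058 = 35158.44239
Perpetuity value at year 4: 142,000.00 / 0.058 = 2448275.86207
PV of perpetuity: 2448275.86207 / (1+0.058)^4 = 1953969.04828
Total PV = 35158.44239 + 1953969.04828 = 1989127.49067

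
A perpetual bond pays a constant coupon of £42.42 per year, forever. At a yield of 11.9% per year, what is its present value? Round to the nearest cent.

£356.47

Level perpetuity: PV = C / r = £42.42 / 0.119 = £356.47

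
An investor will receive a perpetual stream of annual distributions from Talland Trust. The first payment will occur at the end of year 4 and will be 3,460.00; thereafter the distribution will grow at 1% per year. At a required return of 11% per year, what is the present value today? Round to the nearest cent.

Value at end of year 3: C₁ / (r − g) = 3,460.00 / (0.11 − 0.01) = 34,600.0000
Discount to today: PV = 34,600.0000 / (1 + 0.11)^3 = 34,600.0000 / 1.367631 = 25,299.22

25299.22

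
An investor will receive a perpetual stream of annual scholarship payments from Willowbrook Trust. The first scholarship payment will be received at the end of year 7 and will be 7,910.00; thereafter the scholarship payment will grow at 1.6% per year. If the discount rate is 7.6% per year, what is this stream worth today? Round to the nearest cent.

84947.70

Value at end of year 6: C₁ / (r − g) = 7,910.00 / (0.076 − 0.016) = 131,833.3333
Discount to today: PV = 131,833.3333 / (1 + 0.076)^6 = 131,833.3333 / 1.551935 = 84,947.70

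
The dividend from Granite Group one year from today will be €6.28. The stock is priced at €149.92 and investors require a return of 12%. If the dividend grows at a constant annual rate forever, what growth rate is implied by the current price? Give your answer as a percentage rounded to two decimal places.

7.81%

P = D₁/(r−g) ⇒ g = r − D₁/P = 0.12 − €6.28/€149.92 = 0.078111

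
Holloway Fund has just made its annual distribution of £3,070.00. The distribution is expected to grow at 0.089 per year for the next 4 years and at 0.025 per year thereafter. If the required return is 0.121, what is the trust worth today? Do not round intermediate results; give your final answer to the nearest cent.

£40621.39

D_1 = 3343.23000
D_2 = 3640.77747
D_3 = 3964.80666
D_4 = 4317.67446
Terminal value at year 4: TV = D_4×(1+g_2)/(r−g_2) = 4425.61632/0.096 = 46100.16999
P_0 = D_1/(1+r)^1 + D_2/(1+r)^2 + D_3/(1+r)^3 + D_4/(1+r)^4 + TV/(1+r)^4
    = 2982.36396 + 2897.22957 + 2814.52543 + 2734.18215 + 29193.09069 = 40621.39181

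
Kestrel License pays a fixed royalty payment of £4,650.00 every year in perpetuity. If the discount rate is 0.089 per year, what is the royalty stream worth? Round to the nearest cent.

£52247.19

Level perpetuity: PV = C / r = £4,650.00 / 0.089 = £52,247.19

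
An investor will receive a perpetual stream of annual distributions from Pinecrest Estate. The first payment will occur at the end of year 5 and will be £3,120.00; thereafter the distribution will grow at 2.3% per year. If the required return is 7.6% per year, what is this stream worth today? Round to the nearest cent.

£43916.69

Value at end of year 4: C₁ / (r − g) = £3,120.00 / (0.076 − 0.023) = £58,867.9245
Discount to today: PV = £58,867.9245 / (1 + 0.076)^4 = £58,867.9245 / 1.340445 = £43,916.69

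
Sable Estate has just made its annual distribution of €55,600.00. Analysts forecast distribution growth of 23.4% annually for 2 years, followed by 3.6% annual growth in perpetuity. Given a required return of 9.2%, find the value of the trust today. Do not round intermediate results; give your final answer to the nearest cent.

€1447334.77

D_1 = 68610.40000
D_2 = 84665.23360
Terminal value at year 2: TV = D_2×(1+g_2)/(r−g_2) = 87713.18201/0.056 = 1566306.82160
P_0 = D_1/(1+r)^1 + D_2/(1+r)^2 + TV/(1+r)^2
    = 62830.03663 + 71000.24286 + 1313504.49288 = 1447334.77237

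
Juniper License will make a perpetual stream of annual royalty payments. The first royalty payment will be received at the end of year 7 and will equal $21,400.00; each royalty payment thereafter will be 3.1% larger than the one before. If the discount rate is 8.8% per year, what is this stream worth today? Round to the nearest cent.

$226342.21

Value at end of year 6: C₁ / (r − g) = $21,400.00 / (0.088 − 0.031) = $375,438.5965
Discount to today: PV = $375,438.5965 / (1 + 0.088)^6 = $375,438.5965 / 1.658721 = $226,342.21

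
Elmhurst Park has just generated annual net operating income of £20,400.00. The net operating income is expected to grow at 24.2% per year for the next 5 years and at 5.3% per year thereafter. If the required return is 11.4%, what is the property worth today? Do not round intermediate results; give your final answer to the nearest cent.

D_1 = 25336.80000
D_2 = 31468.30560
D_3 = 39083.63556
D_4 = 48541.87536
D_5 = 60289.00920
Terminal value at year 5: TV = D_5×(1+g_2)/(r−g_2) = 63484.32668/0.061 = 1040726.66695
P_0 = D_1/(1+r)^1 + D_2/(1+r)^2 + D_3/(1+r)^3 + D_4/(1+r)^4 + D_5/(1+r)^5 + TV/(1+r)^5
    = 22743.98564 + 25357.29817 + 28270.88360 + 31519.24365 + 35140.84436 + 606611.62474 = 749643.88016

£749643.88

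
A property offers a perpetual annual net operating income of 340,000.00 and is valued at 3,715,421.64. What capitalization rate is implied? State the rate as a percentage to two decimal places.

9.15%

P = C/r ⇒ r = C/P = 340,000.00/3,715,421.64 = 0.091510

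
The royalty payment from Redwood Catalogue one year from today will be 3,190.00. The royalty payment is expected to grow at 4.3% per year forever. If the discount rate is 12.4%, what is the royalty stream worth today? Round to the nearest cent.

Growing perpetuity: P = D₁ / (r − g) = 3,190.0000 / (0.124 − 0.043) = 39,382.72

39382.72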